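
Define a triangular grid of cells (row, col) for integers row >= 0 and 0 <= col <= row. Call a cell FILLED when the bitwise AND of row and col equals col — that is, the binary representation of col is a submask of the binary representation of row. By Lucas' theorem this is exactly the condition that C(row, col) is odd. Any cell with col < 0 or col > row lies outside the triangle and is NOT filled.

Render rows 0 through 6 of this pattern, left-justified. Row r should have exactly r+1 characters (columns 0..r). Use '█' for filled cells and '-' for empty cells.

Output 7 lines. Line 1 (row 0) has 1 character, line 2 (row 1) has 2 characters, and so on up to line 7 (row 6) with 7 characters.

Answer: █
██
█-█
████
█---█
██--██
█-█-█-█

Derivation:
r0=0: █
r1=1: ██
r2=10: █-█
r3=11: ████
r4=100: █---█
r5=101: ██--██
r6=110: █-█-█-█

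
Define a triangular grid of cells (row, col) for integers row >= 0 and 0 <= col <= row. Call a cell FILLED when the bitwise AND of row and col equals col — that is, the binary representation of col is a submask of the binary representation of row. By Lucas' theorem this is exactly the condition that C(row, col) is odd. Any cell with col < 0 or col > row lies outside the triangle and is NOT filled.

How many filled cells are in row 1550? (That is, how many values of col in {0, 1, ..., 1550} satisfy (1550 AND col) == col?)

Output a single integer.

1550 in binary = 11000001110
popcount(1550) = number of 1-bits in 11000001110 = 5
A col c satisfies (1550 AND c) == c iff every set bit of c is also set in 1550; each of the 5 set bits of 1550 can independently be on or off in c.
count = 2^5 = 32

Answer: 32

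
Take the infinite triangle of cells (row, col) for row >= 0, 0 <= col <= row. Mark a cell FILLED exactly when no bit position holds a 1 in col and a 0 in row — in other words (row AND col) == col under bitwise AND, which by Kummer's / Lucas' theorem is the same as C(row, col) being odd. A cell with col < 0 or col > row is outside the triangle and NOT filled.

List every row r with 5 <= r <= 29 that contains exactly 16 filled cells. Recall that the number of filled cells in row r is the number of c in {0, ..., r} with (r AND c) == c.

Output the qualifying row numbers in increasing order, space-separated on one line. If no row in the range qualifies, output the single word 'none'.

Row r has 2^popcount(r) filled cells, so we need popcount(r) = log2(16) = 4.
Scan r = 5..29 and keep those with exactly 4 one-bits:
r=5=101 popcount=2 -> skip
r=6=110 popcount=2 -> skip
r=7=111 popcount=3 -> skip
r=8=1000 popcount=1 -> skip
r=9=1001 popcount=2 -> skip
r=10=1010 popcount=2 -> skip
r=11=1011 popcount=3 -> skip
r=12=1100 popcount=2 -> skip
r=13=1101 popcount=3 -> skip
r=14=1110 popcount=3 -> skip
r=15=1111 popcount=4 -> KEEP
r=16=10000 popcount=1 -> skip
r=17=10001 popcount=2 -> skip
r=18=10010 popcount=2 -> skip
r=19=10011 popcount=3 -> skip
r=20=10100 popcount=2 -> skip
r=21=10101 popcount=3 -> skip
r=22=10110 popcount=3 -> skip
r=23=10111 popcount=4 -> KEEP
r=24=11000 popcount=2 -> skip
r=25=11001 popcount=3 -> skip
r=26=11010 popcount=3 -> skip
r=27=11011 popcount=4 -> KEEP
r=28=11100 popcount=3 -> skip
r=29=11101 popcount=4 -> KEEP
Kept rows: 15 23 27 29

Answer: 15 23 27 29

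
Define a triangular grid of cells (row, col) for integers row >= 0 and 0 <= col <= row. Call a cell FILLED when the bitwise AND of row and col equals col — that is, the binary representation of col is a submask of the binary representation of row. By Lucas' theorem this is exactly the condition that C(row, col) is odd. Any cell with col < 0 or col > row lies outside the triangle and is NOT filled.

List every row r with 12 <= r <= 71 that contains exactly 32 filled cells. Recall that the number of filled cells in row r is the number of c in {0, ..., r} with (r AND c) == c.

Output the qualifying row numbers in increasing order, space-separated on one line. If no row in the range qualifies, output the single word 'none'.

Answer: 31 47 55 59 61 62

Derivation:
Row r has 2^popcount(r) filled cells, so we need popcount(r) = log2(32) = 5.
Scan r = 12..71 and keep those with exactly 5 one-bits:
r=12=1100 popcount=2 -> skip
r=13=1101 popcount=3 -> skip
r=14=1110 popcount=3 -> skip
r=15=1111 popcount=4 -> skip
r=16=10000 popcount=1 -> skip
r=17=10001 popcount=2 -> skip
r=18=10010 popcount=2 -> skip
r=19=10011 popcount=3 -> skip
r=20=10100 popcount=2 -> skip
r=21=10101 popcount=3 -> skip
r=22=10110 popcount=3 -> skip
r=23=10111 popcount=4 -> skip
r=24=11000 popcount=2 -> skip
r=25=11001 popcount=3 -> skip
r=26=11010 popcount=3 -> skip
r=27=11011 popcount=4 -> skip
r=28=11100 popcount=3 -> skip
r=29=11101 popcount=4 -> skip
r=30=11110 popcount=4 -> skip
r=31=11111 popcount=5 -> KEEP
r=32=100000 popcount=1 -> skip
r=33=100001 popcount=2 -> skip
r=34=100010 popcount=2 -> skip
r=35=100011 popcount=3 -> skip
r=36=100100 popcount=2 -> skip
r=37=100101 popcount=3 -> skip
r=38=100110 popcount=3 -> skip
r=39=100111 popcount=4 -> skip
r=40=101000 popcount=2 -> skip
r=41=101001 popcount=3 -> skip
r=42=101010 popcount=3 -> skip
r=43=101011 popcount=4 -> skip
r=44=101100 popcount=3 -> skip
r=45=101101 popcount=4 -> skip
r=46=101110 popcount=4 -> skip
r=47=101111 popcount=5 -> KEEP
r=48=110000 popcount=2 -> skip
r=49=110001 popcount=3 -> skip
r=50=110010 popcount=3 -> skip
r=51=110011 popcount=4 -> skip
r=52=110100 popcount=3 -> skip
r=53=110101 popcount=4 -> skip
r=54=110110 popcount=4 -> skip
r=55=110111 popcount=5 -> KEEP
r=56=111000 popcount=3 -> skip
r=57=111001 popcount=4 -> skip
r=58=111010 popcount=4 -> skip
r=59=111011 popcount=5 -> KEEP
r=60=111100 popcount=4 -> skip
r=61=111101 popcount=5 -> KEEP
r=62=111110 popcount=5 -> KEEP
r=63=111111 popcount=6 -> skip
r=64=1000000 popcount=1 -> skip
r=65=1000001 popcount=2 -> skip
r=66=1000010 popcount=2 -> skip
r=67=1000011 popcount=3 -> skip
r=68=1000100 popcount=2 -> skip
r=69=1000101 popcount=3 -> skip
r=70=1000110 popcount=3 -> skip
r=71=1000111 popcount=4 -> skip
Kept rows: 31 47 55 59 61 62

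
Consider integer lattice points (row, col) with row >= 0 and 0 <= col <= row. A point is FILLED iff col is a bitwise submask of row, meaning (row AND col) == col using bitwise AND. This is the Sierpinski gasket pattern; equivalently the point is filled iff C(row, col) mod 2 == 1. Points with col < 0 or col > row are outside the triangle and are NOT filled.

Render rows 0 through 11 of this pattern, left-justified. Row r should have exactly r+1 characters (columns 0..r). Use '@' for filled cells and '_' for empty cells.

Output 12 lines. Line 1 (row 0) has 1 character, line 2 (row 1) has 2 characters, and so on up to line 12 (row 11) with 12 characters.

Answer: @
@@
@_@
@@@@
@___@
@@__@@
@_@_@_@
@@@@@@@@
@_______@
@@______@@
@_@_____@_@
@@@@____@@@@

Derivation:
r0=0: @
r1=1: @@
r2=10: @_@
r3=11: @@@@
r4=100: @___@
r5=101: @@__@@
r6=110: @_@_@_@
r7=111: @@@@@@@@
r8=1000: @_______@
r9=1001: @@______@@
r10=1010: @_@_____@_@
r11=1011: @@@@____@@@@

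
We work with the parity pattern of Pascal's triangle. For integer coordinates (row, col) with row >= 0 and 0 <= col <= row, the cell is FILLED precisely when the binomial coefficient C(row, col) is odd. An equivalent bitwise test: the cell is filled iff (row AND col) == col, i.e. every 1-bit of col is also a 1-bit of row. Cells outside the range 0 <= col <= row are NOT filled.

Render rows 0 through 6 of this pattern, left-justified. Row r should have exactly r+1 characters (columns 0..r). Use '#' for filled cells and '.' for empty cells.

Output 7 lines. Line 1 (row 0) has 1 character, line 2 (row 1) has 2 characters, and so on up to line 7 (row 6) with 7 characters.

r0=0: #
r1=1: ##
r2=10: #.#
r3=11: ####
r4=100: #...#
r5=101: ##..##
r6=110: #.#.#.#

Answer: #
##
#.#
####
#...#
##..##
#.#.#.#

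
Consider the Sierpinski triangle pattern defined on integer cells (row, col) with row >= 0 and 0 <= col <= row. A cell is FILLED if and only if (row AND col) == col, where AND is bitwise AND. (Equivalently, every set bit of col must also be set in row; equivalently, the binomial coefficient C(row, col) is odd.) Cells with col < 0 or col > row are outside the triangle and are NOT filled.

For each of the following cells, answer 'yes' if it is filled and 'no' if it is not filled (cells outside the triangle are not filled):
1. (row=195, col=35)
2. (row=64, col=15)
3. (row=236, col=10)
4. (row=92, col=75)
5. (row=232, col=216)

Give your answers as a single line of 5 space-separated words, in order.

(195,35): row=0b11000011, col=0b100011, row AND col = 0b11 = 3; 3 != 35 -> empty
(64,15): row=0b1000000, col=0b1111, row AND col = 0b0 = 0; 0 != 15 -> empty
(236,10): row=0b11101100, col=0b1010, row AND col = 0b1000 = 8; 8 != 10 -> empty
(92,75): row=0b1011100, col=0b1001011, row AND col = 0b1001000 = 72; 72 != 75 -> empty
(232,216): row=0b11101000, col=0b11011000, row AND col = 0b11001000 = 200; 200 != 216 -> empty

Answer: no no no no no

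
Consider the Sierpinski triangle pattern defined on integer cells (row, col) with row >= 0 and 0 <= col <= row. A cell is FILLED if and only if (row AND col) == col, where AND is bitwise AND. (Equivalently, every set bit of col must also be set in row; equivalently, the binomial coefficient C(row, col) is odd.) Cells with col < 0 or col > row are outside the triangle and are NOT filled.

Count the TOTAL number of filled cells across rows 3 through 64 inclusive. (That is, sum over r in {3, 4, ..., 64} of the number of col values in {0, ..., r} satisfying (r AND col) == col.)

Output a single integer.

r3=11 pc2: +4 =4
r4=100 pc1: +2 =6
r5=101 pc2: +4 =10
r6=110 pc2: +4 =14
r7=111 pc3: +8 =22
r8=1000 pc1: +2 =24
r9=1001 pc2: +4 =28
r10=1010 pc2: +4 =32
r11=1011 pc3: +8 =40
r12=1100 pc2: +4 =44
r13=1101 pc3: +8 =52
r14=1110 pc3: +8 =60
r15=1111 pc4: +16 =76
r16=10000 pc1: +2 =78
r17=10001 pc2: +4 =82
r18=10010 pc2: +4 =86
r19=10011 pc3: +8 =94
r20=10100 pc2: +4 =98
r21=10101 pc3: +8 =106
r22=10110 pc3: +8 =114
r23=10111 pc4: +16 =130
r24=11000 pc2: +4 =134
r25=11001 pc3: +8 =142
r26=11010 pc3: +8 =150
r27=11011 pc4: +16 =166
r28=11100 pc3: +8 =174
r29=11101 pc4: +16 =190
r30=11110 pc4: +16 =206
r31=11111 pc5: +32 =238
r32=100000 pc1: +2 =240
r33=100001 pc2: +4 =244
r34=100010 pc2: +4 =248
r35=100011 pc3: +8 =256
r36=100100 pc2: +4 =260
r37=100101 pc3: +8 =268
r38=100110 pc3: +8 =276
r39=100111 pc4: +16 =292
r40=101000 pc2: +4 =296
r41=101001 pc3: +8 =304
r42=101010 pc3: +8 =312
r43=101011 pc4: +16 =328
r44=101100 pc3: +8 =336
r45=101101 pc4: +16 =352
r46=101110 pc4: +16 =368
r47=101111 pc5: +32 =400
r48=110000 pc2: +4 =404
r49=110001 pc3: +8 =412
r50=110010 pc3: +8 =420
r51=110011 pc4: +16 =436
r52=110100 pc3: +8 =444
r53=110101 pc4: +16 =460
r54=110110 pc4: +16 =476
r55=110111 pc5: +32 =508
r56=111000 pc3: +8 =516
r57=111001 pc4: +16 =532
r58=111010 pc4: +16 =548
r59=111011 pc5: +32 =580
r60=111100 pc4: +16 =596
r61=111101 pc5: +32 =628
r62=111110 pc5: +32 =660
r63=111111 pc6: +64 =724
r64=1000000 pc1: +2 =726

Answer: 726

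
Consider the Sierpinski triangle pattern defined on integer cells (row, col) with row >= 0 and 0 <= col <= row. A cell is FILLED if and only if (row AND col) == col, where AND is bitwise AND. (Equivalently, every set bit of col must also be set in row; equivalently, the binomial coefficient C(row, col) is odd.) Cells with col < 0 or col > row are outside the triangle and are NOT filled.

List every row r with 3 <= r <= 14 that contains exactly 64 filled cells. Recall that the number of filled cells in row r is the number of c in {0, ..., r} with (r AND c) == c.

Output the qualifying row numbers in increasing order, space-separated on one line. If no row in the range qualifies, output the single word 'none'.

Answer: none

Derivation:
Row r has 2^popcount(r) filled cells, so we need popcount(r) = log2(64) = 6.
Scan r = 3..14 and keep those with exactly 6 one-bits:
r=3=11 popcount=2 -> skip
r=4=100 popcount=1 -> skip
r=5=101 popcount=2 -> skip
r=6=110 popcount=2 -> skip
r=7=111 popcount=3 -> skip
r=8=1000 popcount=1 -> skip
r=9=1001 popcount=2 -> skip
r=10=1010 popcount=2 -> skip
r=11=1011 popcount=3 -> skip
r=12=1100 popcount=2 -> skip
r=13=1101 popcount=3 -> skip
r=14=1110 popcount=3 -> skip
Kept rows: none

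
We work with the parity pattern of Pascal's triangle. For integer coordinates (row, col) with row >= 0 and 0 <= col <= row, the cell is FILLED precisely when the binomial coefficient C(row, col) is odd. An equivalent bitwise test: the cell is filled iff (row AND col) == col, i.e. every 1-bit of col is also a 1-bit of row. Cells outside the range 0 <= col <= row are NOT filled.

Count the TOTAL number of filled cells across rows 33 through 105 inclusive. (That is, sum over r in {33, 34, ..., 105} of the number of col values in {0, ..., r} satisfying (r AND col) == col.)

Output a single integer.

r33=100001 pc2: +4 =4
r34=100010 pc2: +4 =8
r35=100011 pc3: +8 =16
r36=100100 pc2: +4 =20
r37=100101 pc3: +8 =28
r38=100110 pc3: +8 =36
r39=100111 pc4: +16 =52
r40=101000 pc2: +4 =56
r41=101001 pc3: +8 =64
r42=101010 pc3: +8 =72
r43=101011 pc4: +16 =88
r44=101100 pc3: +8 =96
r45=101101 pc4: +16 =112
r46=101110 pc4: +16 =128
r47=101111 pc5: +32 =160
r48=110000 pc2: +4 =164
r49=110001 pc3: +8 =172
r50=110010 pc3: +8 =180
r51=110011 pc4: +16 =196
r52=110100 pc3: +8 =204
r53=110101 pc4: +16 =220
r54=110110 pc4: +16 =236
r55=110111 pc5: +32 =268
r56=111000 pc3: +8 =276
r57=111001 pc4: +16 =292
r58=111010 pc4: +16 =308
r59=111011 pc5: +32 =340
r60=111100 pc4: +16 =356
r61=111101 pc5: +32 =388
r62=111110 pc5: +32 =420
r63=111111 pc6: +64 =484
r64=1000000 pc1: +2 =486
r65=1000001 pc2: +4 =490
r66=1000010 pc2: +4 =494
r67=1000011 pc3: +8 =502
r68=1000100 pc2: +4 =506
r69=1000101 pc3: +8 =514
r70=1000110 pc3: +8 =522
r71=1000111 pc4: +16 =538
r72=1001000 pc2: +4 =542
r73=1001001 pc3: +8 =550
r74=1001010 pc3: +8 =558
r75=1001011 pc4: +16 =574
r76=1001100 pc3: +8 =582
r77=1001101 pc4: +16 =598
r78=1001110 pc4: +16 =614
r79=1001111 pc5: +32 =646
r80=1010000 pc2: +4 =650
r81=1010001 pc3: +8 =658
r82=1010010 pc3: +8 =666
r83=1010011 pc4: +16 =682
r84=1010100 pc3: +8 =690
r85=1010101 pc4: +16 =706
r86=1010110 pc4: +16 =722
r87=1010111 pc5: +32 =754
r88=1011000 pc3: +8 =762
r89=1011001 pc4: +16 =778
r90=1011010 pc4: +16 =794
r91=1011011 pc5: +32 =826
r92=1011100 pc4: +16 =842
r93=1011101 pc5: +32 =874
r94=1011110 pc5: +32 =906
r95=1011111 pc6: +64 =970
r96=1100000 pc2: +4 =974
r97=1100001 pc3: +8 =982
r98=1100010 pc3: +8 =990
r99=1100011 pc4: +16 =1006
r100=1100100 pc3: +8 =1014
r101=1100101 pc4: +16 =1030
r102=1100110 pc4: +16 =1046
r103=1100111 pc5: +32 =1078
r104=1101000 pc3: +8 =1086
r105=1101001 pc4: +16 =1102

Answer: 1102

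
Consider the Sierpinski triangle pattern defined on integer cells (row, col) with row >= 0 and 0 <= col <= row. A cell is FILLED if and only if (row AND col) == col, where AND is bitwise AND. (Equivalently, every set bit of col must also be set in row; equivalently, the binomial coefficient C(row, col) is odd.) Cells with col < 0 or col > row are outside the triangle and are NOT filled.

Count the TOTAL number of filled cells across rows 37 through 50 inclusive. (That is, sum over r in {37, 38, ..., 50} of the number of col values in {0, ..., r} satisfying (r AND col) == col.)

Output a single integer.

Answer: 160

Derivation:
r37=100101 pc3: +8 =8
r38=100110 pc3: +8 =16
r39=100111 pc4: +16 =32
r40=101000 pc2: +4 =36
r41=101001 pc3: +8 =44
r42=101010 pc3: +8 =52
r43=101011 pc4: +16 =68
r44=101100 pc3: +8 =76
r45=101101 pc4: +16 =92
r46=101110 pc4: +16 =108
r47=101111 pc5: +32 =140
r48=110000 pc2: +4 =144
r49=110001 pc3: +8 =152
r50=110010 pc3: +8 =160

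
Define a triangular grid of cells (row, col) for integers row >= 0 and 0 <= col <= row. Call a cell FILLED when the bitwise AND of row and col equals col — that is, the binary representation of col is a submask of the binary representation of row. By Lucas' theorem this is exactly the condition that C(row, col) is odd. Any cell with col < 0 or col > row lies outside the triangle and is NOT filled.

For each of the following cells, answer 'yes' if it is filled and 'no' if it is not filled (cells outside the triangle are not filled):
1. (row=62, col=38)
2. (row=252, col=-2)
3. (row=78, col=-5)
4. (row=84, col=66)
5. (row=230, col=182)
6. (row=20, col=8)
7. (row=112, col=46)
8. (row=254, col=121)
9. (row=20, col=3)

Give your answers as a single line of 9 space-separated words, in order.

Answer: yes no no no no no no no no

Derivation:
(62,38): row=0b111110, col=0b100110, row AND col = 0b100110 = 38; 38 == 38 -> filled
(252,-2): col outside [0, 252] -> not filled
(78,-5): col outside [0, 78] -> not filled
(84,66): row=0b1010100, col=0b1000010, row AND col = 0b1000000 = 64; 64 != 66 -> empty
(230,182): row=0b11100110, col=0b10110110, row AND col = 0b10100110 = 166; 166 != 182 -> empty
(20,8): row=0b10100, col=0b1000, row AND col = 0b0 = 0; 0 != 8 -> empty
(112,46): row=0b1110000, col=0b101110, row AND col = 0b100000 = 32; 32 != 46 -> empty
(254,121): row=0b11111110, col=0b1111001, row AND col = 0b1111000 = 120; 120 != 121 -> empty
(20,3): row=0b10100, col=0b11, row AND col = 0b0 = 0; 0 != 3 -> empty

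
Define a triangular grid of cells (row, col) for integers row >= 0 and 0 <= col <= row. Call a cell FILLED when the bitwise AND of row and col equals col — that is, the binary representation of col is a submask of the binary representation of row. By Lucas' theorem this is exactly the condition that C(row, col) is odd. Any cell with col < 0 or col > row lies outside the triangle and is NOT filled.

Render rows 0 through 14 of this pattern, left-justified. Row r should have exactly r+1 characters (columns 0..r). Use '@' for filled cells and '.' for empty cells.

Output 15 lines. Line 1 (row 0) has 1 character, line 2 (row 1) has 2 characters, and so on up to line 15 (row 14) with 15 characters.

r0=0: @
r1=1: @@
r2=10: @.@
r3=11: @@@@
r4=100: @...@
r5=101: @@..@@
r6=110: @.@.@.@
r7=111: @@@@@@@@
r8=1000: @.......@
r9=1001: @@......@@
r10=1010: @.@.....@.@
r11=1011: @@@@....@@@@
r12=1100: @...@...@...@
r13=1101: @@..@@..@@..@@
r14=1110: @.@.@.@.@.@.@.@

Answer: @
@@
@.@
@@@@
@...@
@@..@@
@.@.@.@
@@@@@@@@
@.......@
@@......@@
@.@.....@.@
@@@@....@@@@
@...@...@...@
@@..@@..@@..@@
@.@.@.@.@.@.@.@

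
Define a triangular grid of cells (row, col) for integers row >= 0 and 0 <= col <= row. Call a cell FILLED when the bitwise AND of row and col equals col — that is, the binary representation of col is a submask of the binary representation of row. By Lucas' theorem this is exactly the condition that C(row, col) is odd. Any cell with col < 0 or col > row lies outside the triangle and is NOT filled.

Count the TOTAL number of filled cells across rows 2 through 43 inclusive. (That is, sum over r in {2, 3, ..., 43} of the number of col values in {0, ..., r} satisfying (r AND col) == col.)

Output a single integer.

Answer: 330

Derivation:
r2=10 pc1: +2 =2
r3=11 pc2: +4 =6
r4=100 pc1: +2 =8
r5=101 pc2: +4 =12
r6=110 pc2: +4 =16
r7=111 pc3: +8 =24
r8=1000 pc1: +2 =26
r9=1001 pc2: +4 =30
r10=1010 pc2: +4 =34
r11=1011 pc3: +8 =42
r12=1100 pc2: +4 =46
r13=1101 pc3: +8 =54
r14=1110 pc3: +8 =62
r15=1111 pc4: +16 =78
r16=10000 pc1: +2 =80
r17=10001 pc2: +4 =84
r18=10010 pc2: +4 =88
r19=10011 pc3: +8 =96
r20=10100 pc2: +4 =100
r21=10101 pc3: +8 =108
r22=10110 pc3: +8 =116
r23=10111 pc4: +16 =132
r24=11000 pc2: +4 =136
r25=11001 pc3: +8 =144
r26=11010 pc3: +8 =152
r27=11011 pc4: +16 =168
r28=11100 pc3: +8 =176
r29=11101 pc4: +16 =192
r30=11110 pc4: +16 =208
r31=11111 pc5: +32 =240
r32=100000 pc1: +2 =242
r33=100001 pc2: +4 =246
r34=100010 pc2: +4 =250
r35=100011 pc3: +8 =258
r36=100100 pc2: +4 =262
r37=100101 pc3: +8 =270
r38=100110 pc3: +8 =278
r39=100111 pc4: +16 =294
r40=101000 pc2: +4 =298
r41=101001 pc3: +8 =306
r42=101010 pc3: +8 =314
r43=101011 pc4: +16 =330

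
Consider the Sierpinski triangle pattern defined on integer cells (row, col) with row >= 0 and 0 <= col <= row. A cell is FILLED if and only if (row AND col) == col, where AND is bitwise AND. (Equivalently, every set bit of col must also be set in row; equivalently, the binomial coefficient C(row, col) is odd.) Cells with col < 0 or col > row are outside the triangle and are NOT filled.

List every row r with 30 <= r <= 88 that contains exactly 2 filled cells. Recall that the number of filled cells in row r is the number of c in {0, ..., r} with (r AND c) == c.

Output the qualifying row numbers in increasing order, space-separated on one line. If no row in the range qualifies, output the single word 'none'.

Row r has 2^popcount(r) filled cells, so we need popcount(r) = log2(2) = 1.
Scan r = 30..88 and keep those with exactly 1 one-bits:
r=30=11110 popcount=4 -> skip
r=31=11111 popcount=5 -> skip
r=32=100000 popcount=1 -> KEEP
r=33=100001 popcount=2 -> skip
r=34=100010 popcount=2 -> skip
r=35=100011 popcount=3 -> skip
r=36=100100 popcount=2 -> skip
r=37=100101 popcount=3 -> skip
r=38=100110 popcount=3 -> skip
r=39=100111 popcount=4 -> skip
r=40=101000 popcount=2 -> skip
r=41=101001 popcount=3 -> skip
r=42=101010 popcount=3 -> skip
r=43=101011 popcount=4 -> skip
r=44=101100 popcount=3 -> skip
r=45=101101 popcount=4 -> skip
r=46=101110 popcount=4 -> skip
r=47=101111 popcount=5 -> skip
r=48=110000 popcount=2 -> skip
r=49=110001 popcount=3 -> skip
r=50=110010 popcount=3 -> skip
r=51=110011 popcount=4 -> skip
r=52=110100 popcount=3 -> skip
r=53=110101 popcount=4 -> skip
r=54=110110 popcount=4 -> skip
r=55=110111 popcount=5 -> skip
r=56=111000 popcount=3 -> skip
r=57=111001 popcount=4 -> skip
r=58=111010 popcount=4 -> skip
r=59=111011 popcount=5 -> skip
r=60=111100 popcount=4 -> skip
r=61=111101 popcount=5 -> skip
r=62=111110 popcount=5 -> skip
r=63=111111 popcount=6 -> skip
r=64=1000000 popcount=1 -> KEEP
r=65=1000001 popcount=2 -> skip
r=66=1000010 popcount=2 -> skip
r=67=1000011 popcount=3 -> skip
r=68=1000100 popcount=2 -> skip
r=69=1000101 popcount=3 -> skip
r=70=1000110 popcount=3 -> skip
r=71=1000111 popcount=4 -> skip
r=72=1001000 popcount=2 -> skip
r=73=1001001 popcount=3 -> skip
r=74=1001010 popcount=3 -> skip
r=75=1001011 popcount=4 -> skip
r=76=1001100 popcount=3 -> skip
r=77=1001101 popcount=4 -> skip
r=78=1001110 popcount=4 -> skip
r=79=1001111 popcount=5 -> skip
r=80=1010000 popcount=2 -> skip
r=81=1010001 popcount=3 -> skip
r=82=1010010 popcount=3 -> skip
r=83=1010011 popcount=4 -> skip
r=84=1010100 popcount=3 -> skip
r=85=1010101 popcount=4 -> skip
r=86=1010110 popcount=4 -> skip
r=87=1010111 popcount=5 -> skip
r=88=1011000 popcount=3 -> skip
Kept rows: 32 64

Answer: 32 64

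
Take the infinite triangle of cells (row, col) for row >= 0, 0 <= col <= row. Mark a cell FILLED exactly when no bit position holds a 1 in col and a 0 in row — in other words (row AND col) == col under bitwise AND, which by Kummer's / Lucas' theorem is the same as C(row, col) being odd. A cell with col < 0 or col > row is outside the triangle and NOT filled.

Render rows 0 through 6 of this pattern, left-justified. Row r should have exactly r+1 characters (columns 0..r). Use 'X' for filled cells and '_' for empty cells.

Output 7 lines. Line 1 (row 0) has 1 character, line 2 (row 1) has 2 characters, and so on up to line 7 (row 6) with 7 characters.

r0=0: X
r1=1: XX
r2=10: X_X
r3=11: XXXX
r4=100: X___X
r5=101: XX__XX
r6=110: X_X_X_X

Answer: X
XX
X_X
XXXX
X___X
XX__XX
X_X_X_X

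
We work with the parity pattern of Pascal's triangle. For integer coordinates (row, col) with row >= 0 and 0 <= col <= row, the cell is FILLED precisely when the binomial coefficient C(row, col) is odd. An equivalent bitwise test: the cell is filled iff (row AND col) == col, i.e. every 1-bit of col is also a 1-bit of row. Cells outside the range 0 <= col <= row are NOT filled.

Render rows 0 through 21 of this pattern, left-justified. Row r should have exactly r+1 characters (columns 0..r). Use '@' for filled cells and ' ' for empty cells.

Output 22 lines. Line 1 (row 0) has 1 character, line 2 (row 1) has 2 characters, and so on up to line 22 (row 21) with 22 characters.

r0=0: @
r1=1: @@
r2=10: @ @
r3=11: @@@@
r4=100: @   @
r5=101: @@  @@
r6=110: @ @ @ @
r7=111: @@@@@@@@
r8=1000: @       @
r9=1001: @@      @@
r10=1010: @ @     @ @
r11=1011: @@@@    @@@@
r12=1100: @   @   @   @
r13=1101: @@  @@  @@  @@
r14=1110: @ @ @ @ @ @ @ @
r15=1111: @@@@@@@@@@@@@@@@
r16=10000: @               @
r17=10001: @@              @@
r18=10010: @ @             @ @
r19=10011: @@@@            @@@@
r20=10100: @   @           @   @
r21=10101: @@  @@          @@  @@

Answer: @
@@
@ @
@@@@
@   @
@@  @@
@ @ @ @
@@@@@@@@
@       @
@@      @@
@ @     @ @
@@@@    @@@@
@   @   @   @
@@  @@  @@  @@
@ @ @ @ @ @ @ @
@@@@@@@@@@@@@@@@
@               @
@@              @@
@ @             @ @
@@@@            @@@@
@   @           @   @
@@  @@          @@  @@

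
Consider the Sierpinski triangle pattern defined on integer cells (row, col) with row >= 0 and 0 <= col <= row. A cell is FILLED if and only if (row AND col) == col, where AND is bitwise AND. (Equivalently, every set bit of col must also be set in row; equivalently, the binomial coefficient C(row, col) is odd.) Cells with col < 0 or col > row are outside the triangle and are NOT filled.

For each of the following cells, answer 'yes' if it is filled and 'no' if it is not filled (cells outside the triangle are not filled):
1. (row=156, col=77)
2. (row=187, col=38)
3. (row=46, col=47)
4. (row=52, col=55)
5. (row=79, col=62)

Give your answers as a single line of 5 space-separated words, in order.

Answer: no no no no no

Derivation:
(156,77): row=0b10011100, col=0b1001101, row AND col = 0b1100 = 12; 12 != 77 -> empty
(187,38): row=0b10111011, col=0b100110, row AND col = 0b100010 = 34; 34 != 38 -> empty
(46,47): col outside [0, 46] -> not filled
(52,55): col outside [0, 52] -> not filled
(79,62): row=0b1001111, col=0b111110, row AND col = 0b1110 = 14; 14 != 62 -> empty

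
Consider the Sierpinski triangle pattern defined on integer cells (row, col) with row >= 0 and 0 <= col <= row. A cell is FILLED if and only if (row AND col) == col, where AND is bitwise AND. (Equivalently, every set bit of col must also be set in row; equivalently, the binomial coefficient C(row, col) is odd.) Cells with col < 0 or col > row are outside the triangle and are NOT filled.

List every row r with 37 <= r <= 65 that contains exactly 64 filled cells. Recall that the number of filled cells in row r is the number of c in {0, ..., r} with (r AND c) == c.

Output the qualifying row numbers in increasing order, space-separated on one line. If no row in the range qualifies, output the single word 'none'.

Answer: 63

Derivation:
Row r has 2^popcount(r) filled cells, so we need popcount(r) = log2(64) = 6.
Scan r = 37..65 and keep those with exactly 6 one-bits:
r=37=100101 popcount=3 -> skip
r=38=100110 popcount=3 -> skip
r=39=100111 popcount=4 -> skip
r=40=101000 popcount=2 -> skip
r=41=101001 popcount=3 -> skip
r=42=101010 popcount=3 -> skip
r=43=101011 popcount=4 -> skip
r=44=101100 popcount=3 -> skip
r=45=101101 popcount=4 -> skip
r=46=101110 popcount=4 -> skip
r=47=101111 popcount=5 -> skip
r=48=110000 popcount=2 -> skip
r=49=110001 popcount=3 -> skip
r=50=110010 popcount=3 -> skip
r=51=110011 popcount=4 -> skip
r=52=110100 popcount=3 -> skip
r=53=110101 popcount=4 -> skip
r=54=110110 popcount=4 -> skip
r=55=110111 popcount=5 -> skip
r=56=111000 popcount=3 -> skip
r=57=111001 popcount=4 -> skip
r=58=111010 popcount=4 -> skip
r=59=111011 popcount=5 -> skip
r=60=111100 popcount=4 -> skip
r=61=111101 popcount=5 -> skip
r=62=111110 popcount=5 -> skip
r=63=111111 popcount=6 -> KEEP
r=64=1000000 popcount=1 -> skip
r=65=1000001 popcount=2 -> skip
Kept rows: 63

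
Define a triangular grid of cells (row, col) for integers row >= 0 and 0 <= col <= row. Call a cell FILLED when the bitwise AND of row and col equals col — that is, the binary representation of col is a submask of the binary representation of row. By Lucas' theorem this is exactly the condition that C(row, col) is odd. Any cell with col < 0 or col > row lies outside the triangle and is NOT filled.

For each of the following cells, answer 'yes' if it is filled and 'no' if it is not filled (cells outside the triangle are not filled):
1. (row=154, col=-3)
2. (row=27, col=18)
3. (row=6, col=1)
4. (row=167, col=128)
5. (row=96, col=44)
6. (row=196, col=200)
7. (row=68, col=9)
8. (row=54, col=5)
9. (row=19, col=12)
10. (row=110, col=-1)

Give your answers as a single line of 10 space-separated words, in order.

(154,-3): col outside [0, 154] -> not filled
(27,18): row=0b11011, col=0b10010, row AND col = 0b10010 = 18; 18 == 18 -> filled
(6,1): row=0b110, col=0b1, row AND col = 0b0 = 0; 0 != 1 -> empty
(167,128): row=0b10100111, col=0b10000000, row AND col = 0b10000000 = 128; 128 == 128 -> filled
(96,44): row=0b1100000, col=0b101100, row AND col = 0b100000 = 32; 32 != 44 -> empty
(196,200): col outside [0, 196] -> not filled
(68,9): row=0b1000100, col=0b1001, row AND col = 0b0 = 0; 0 != 9 -> empty
(54,5): row=0b110110, col=0b101, row AND col = 0b100 = 4; 4 != 5 -> empty
(19,12): row=0b10011, col=0b1100, row AND col = 0b0 = 0; 0 != 12 -> empty
(110,-1): col outside [0, 110] -> not filled

Answer: no yes no yes no no no no no no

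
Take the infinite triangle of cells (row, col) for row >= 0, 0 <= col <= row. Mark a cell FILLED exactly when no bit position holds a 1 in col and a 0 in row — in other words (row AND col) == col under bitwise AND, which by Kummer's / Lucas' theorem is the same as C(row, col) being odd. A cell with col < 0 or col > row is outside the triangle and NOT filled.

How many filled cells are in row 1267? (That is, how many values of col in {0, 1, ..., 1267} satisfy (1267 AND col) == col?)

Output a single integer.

Answer: 128

Derivation:
1267 in binary = 10011110011
popcount(1267) = number of 1-bits in 10011110011 = 7
A col c satisfies (1267 AND c) == c iff every set bit of c is also set in 1267; each of the 7 set bits of 1267 can independently be on or off in c.
count = 2^7 = 128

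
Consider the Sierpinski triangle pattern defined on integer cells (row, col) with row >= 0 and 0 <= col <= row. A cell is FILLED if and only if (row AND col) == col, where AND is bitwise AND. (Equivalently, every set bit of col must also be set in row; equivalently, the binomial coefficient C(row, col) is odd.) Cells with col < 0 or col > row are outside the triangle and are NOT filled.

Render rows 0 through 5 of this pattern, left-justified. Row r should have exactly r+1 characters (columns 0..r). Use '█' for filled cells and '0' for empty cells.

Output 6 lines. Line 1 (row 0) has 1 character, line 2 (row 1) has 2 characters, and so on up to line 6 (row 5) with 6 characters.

Answer: █
██
█0█
████
█000█
██00██

Derivation:
r0=0: █
r1=1: ██
r2=10: █0█
r3=11: ████
r4=100: █000█
r5=101: ██00██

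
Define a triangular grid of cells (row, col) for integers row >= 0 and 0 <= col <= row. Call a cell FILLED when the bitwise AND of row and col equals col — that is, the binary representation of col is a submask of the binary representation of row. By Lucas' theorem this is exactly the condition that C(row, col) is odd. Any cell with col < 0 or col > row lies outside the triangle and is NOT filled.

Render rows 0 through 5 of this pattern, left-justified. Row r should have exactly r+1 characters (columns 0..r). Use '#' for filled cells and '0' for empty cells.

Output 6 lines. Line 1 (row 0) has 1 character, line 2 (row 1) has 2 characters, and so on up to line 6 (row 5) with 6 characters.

r0=0: #
r1=1: ##
r2=10: #0#
r3=11: ####
r4=100: #000#
r5=101: ##00##

Answer: #
##
#0#
####
#000#
##00##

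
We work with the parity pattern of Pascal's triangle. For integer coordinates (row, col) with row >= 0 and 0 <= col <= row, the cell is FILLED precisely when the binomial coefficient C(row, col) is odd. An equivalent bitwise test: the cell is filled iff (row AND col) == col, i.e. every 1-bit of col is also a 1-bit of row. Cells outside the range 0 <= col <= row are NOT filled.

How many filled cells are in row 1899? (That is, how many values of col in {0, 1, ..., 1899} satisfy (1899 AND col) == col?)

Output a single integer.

1899 in binary = 11101101011
popcount(1899) = number of 1-bits in 11101101011 = 8
A col c satisfies (1899 AND c) == c iff every set bit of c is also set in 1899; each of the 8 set bits of 1899 can independently be on or off in c.
count = 2^8 = 256

Answer: 256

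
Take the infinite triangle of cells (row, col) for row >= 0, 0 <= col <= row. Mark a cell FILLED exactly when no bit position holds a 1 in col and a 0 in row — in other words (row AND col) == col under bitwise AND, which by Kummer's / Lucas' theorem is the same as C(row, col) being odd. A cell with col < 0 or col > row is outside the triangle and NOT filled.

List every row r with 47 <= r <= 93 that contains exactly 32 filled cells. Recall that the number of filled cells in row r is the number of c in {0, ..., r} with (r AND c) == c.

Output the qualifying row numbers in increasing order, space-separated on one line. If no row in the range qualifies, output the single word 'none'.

Row r has 2^popcount(r) filled cells, so we need popcount(r) = log2(32) = 5.
Scan r = 47..93 and keep those with exactly 5 one-bits:
r=47=101111 popcount=5 -> KEEP
r=48=110000 popcount=2 -> skip
r=49=110001 popcount=3 -> skip
r=50=110010 popcount=3 -> skip
r=51=110011 popcount=4 -> skip
r=52=110100 popcount=3 -> skip
r=53=110101 popcount=4 -> skip
r=54=110110 popcount=4 -> skip
r=55=110111 popcount=5 -> KEEP
r=56=111000 popcount=3 -> skip
r=57=111001 popcount=4 -> skip
r=58=111010 popcount=4 -> skip
r=59=111011 popcount=5 -> KEEP
r=60=111100 popcount=4 -> skip
r=61=111101 popcount=5 -> KEEP
r=62=111110 popcount=5 -> KEEP
r=63=111111 popcount=6 -> skip
r=64=1000000 popcount=1 -> skip
r=65=1000001 popcount=2 -> skip
r=66=1000010 popcount=2 -> skip
r=67=1000011 popcount=3 -> skip
r=68=1000100 popcount=2 -> skip
r=69=1000101 popcount=3 -> skip
r=70=1000110 popcount=3 -> skip
r=71=1000111 popcount=4 -> skip
r=72=1001000 popcount=2 -> skip
r=73=1001001 popcount=3 -> skip
r=74=1001010 popcount=3 -> skip
r=75=1001011 popcount=4 -> skip
r=76=1001100 popcount=3 -> skip
r=77=1001101 popcount=4 -> skip
r=78=1001110 popcount=4 -> skip
r=79=1001111 popcount=5 -> KEEP
r=80=1010000 popcount=2 -> skip
r=81=1010001 popcount=3 -> skip
r=82=1010010 popcount=3 -> skip
r=83=1010011 popcount=4 -> skip
r=84=1010100 popcount=3 -> skip
r=85=1010101 popcount=4 -> skip
r=86=1010110 popcount=4 -> skip
r=87=1010111 popcount=5 -> KEEP
r=88=1011000 popcount=3 -> skip
r=89=1011001 popcount=4 -> skip
r=90=1011010 popcount=4 -> skip
r=91=1011011 popcount=5 -> KEEP
r=92=1011100 popcount=4 -> skip
r=93=1011101 popcount=5 -> KEEP
Kept rows: 47 55 59 61 62 79 87 91 93

Answer: 47 55 59 61 62 79 87 91 93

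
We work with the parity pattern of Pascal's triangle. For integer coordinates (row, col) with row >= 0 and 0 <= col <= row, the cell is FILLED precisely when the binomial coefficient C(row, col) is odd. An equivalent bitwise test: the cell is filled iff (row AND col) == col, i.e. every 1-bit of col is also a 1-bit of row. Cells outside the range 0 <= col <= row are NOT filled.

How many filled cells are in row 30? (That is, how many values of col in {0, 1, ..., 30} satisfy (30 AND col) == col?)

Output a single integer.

Answer: 16

Derivation:
30 in binary = 11110
popcount(30) = number of 1-bits in 11110 = 4
A col c satisfies (30 AND c) == c iff every set bit of c is also set in 30; each of the 4 set bits of 30 can independently be on or off in c.
count = 2^4 = 16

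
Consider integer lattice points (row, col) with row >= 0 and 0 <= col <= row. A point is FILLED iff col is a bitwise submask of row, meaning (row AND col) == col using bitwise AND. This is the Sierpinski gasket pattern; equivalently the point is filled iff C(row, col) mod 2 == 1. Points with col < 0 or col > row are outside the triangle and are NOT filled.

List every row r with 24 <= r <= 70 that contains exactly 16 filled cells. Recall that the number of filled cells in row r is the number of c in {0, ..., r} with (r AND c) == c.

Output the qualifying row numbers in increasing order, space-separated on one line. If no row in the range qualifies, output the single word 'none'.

Row r has 2^popcount(r) filled cells, so we need popcount(r) = log2(16) = 4.
Scan r = 24..70 and keep those with exactly 4 one-bits:
r=24=11000 popcount=2 -> skip
r=25=11001 popcount=3 -> skip
r=26=11010 popcount=3 -> skip
r=27=11011 popcount=4 -> KEEP
r=28=11100 popcount=3 -> skip
r=29=11101 popcount=4 -> KEEP
r=30=11110 popcount=4 -> KEEP
r=31=11111 popcount=5 -> skip
r=32=100000 popcount=1 -> skip
r=33=100001 popcount=2 -> skip
r=34=100010 popcount=2 -> skip
r=35=100011 popcount=3 -> skip
r=36=100100 popcount=2 -> skip
r=37=100101 popcount=3 -> skip
r=38=100110 popcount=3 -> skip
r=39=100111 popcount=4 -> KEEP
r=40=101000 popcount=2 -> skip
r=41=101001 popcount=3 -> skip
r=42=101010 popcount=3 -> skip
r=43=101011 popcount=4 -> KEEP
r=44=101100 popcount=3 -> skip
r=45=101101 popcount=4 -> KEEP
r=46=101110 popcount=4 -> KEEP
r=47=101111 popcount=5 -> skip
r=48=110000 popcount=2 -> skip
r=49=110001 popcount=3 -> skip
r=50=110010 popcount=3 -> skip
r=51=110011 popcount=4 -> KEEP
r=52=110100 popcount=3 -> skip
r=53=110101 popcount=4 -> KEEP
r=54=110110 popcount=4 -> KEEP
r=55=110111 popcount=5 -> skip
r=56=111000 popcount=3 -> skip
r=57=111001 popcount=4 -> KEEP
r=58=111010 popcount=4 -> KEEP
r=59=111011 popcount=5 -> skip
r=60=111100 popcount=4 -> KEEP
r=61=111101 popcount=5 -> skip
r=62=111110 popcount=5 -> skip
r=63=111111 popcount=6 -> skip
r=64=1000000 popcount=1 -> skip
r=65=1000001 popcount=2 -> skip
r=66=1000010 popcount=2 -> skip
r=67=1000011 popcount=3 -> skip
r=68=1000100 popcount=2 -> skip
r=69=1000101 popcount=3 -> skip
r=70=1000110 popcount=3 -> skip
Kept rows: 27 29 30 39 43 45 46 51 53 54 57 58 60

Answer: 27 29 30 39 43 45 46 51 53 54 57 58 60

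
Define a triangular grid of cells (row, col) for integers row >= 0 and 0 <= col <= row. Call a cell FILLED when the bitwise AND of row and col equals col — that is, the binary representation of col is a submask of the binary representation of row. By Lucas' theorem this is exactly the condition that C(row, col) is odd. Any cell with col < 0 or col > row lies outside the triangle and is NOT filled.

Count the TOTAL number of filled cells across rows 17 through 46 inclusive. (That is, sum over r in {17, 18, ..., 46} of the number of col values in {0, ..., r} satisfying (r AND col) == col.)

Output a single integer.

Answer: 290

Derivation:
r17=10001 pc2: +4 =4
r18=10010 pc2: +4 =8
r19=10011 pc3: +8 =16
r20=10100 pc2: +4 =20
r21=10101 pc3: +8 =28
r22=10110 pc3: +8 =36
r23=10111 pc4: +16 =52
r24=11000 pc2: +4 =56
r25=11001 pc3: +8 =64
r26=11010 pc3: +8 =72
r27=11011 pc4: +16 =88
r28=11100 pc3: +8 =96
r29=11101 pc4: +16 =112
r30=11110 pc4: +16 =128
r31=11111 pc5: +32 =160
r32=100000 pc1: +2 =162
r33=100001 pc2: +4 =166
r34=100010 pc2: +4 =170
r35=100011 pc3: +8 =178
r36=100100 pc2: +4 =182
r37=100101 pc3: +8 =190
r38=100110 pc3: +8 =198
r39=100111 pc4: +16 =214
r40=101000 pc2: +4 =218
r41=101001 pc3: +8 =226
r42=101010 pc3: +8 =234
r43=101011 pc4: +16 =250
r44=101100 pc3: +8 =258
r45=101101 pc4: +16 =274
r46=101110 pc4: +16 =290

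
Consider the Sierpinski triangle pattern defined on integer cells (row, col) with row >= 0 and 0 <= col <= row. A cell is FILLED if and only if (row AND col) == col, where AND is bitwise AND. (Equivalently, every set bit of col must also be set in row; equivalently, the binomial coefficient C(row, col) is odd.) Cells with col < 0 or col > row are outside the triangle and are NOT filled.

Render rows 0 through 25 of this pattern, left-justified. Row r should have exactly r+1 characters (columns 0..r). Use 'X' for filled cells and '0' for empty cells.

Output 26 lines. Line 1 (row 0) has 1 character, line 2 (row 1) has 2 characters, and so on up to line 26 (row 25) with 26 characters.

r0=0: X
r1=1: XX
r2=10: X0X
r3=11: XXXX
r4=100: X000X
r5=101: XX00XX
r6=110: X0X0X0X
r7=111: XXXXXXXX
r8=1000: X0000000X
r9=1001: XX000000XX
r10=1010: X0X00000X0X
r11=1011: XXXX0000XXXX
r12=1100: X000X000X000X
r13=1101: XX00XX00XX00XX
r14=1110: X0X0X0X0X0X0X0X
r15=1111: XXXXXXXXXXXXXXXX
r16=10000: X000000000000000X
r17=10001: XX00000000000000XX
r18=10010: X0X0000000000000X0X
r19=10011: XXXX000000000000XXXX
r20=10100: X000X00000000000X000X
r21=10101: XX00XX0000000000XX00XX
r22=10110: X0X0X0X000000000X0X0X0X
r23=10111: XXXXXXXX00000000XXXXXXXX
r24=11000: X0000000X0000000X0000000X
r25=11001: XX000000XX000000XX000000XX

Answer: X
XX
X0X
XXXX
X000X
XX00XX
X0X0X0X
XXXXXXXX
X0000000X
XX000000XX
X0X00000X0X
XXXX0000XXXX
X000X000X000X
XX00XX00XX00XX
X0X0X0X0X0X0X0X
XXXXXXXXXXXXXXXX
X000000000000000X
XX00000000000000XX
X0X0000000000000X0X
XXXX000000000000XXXX
X000X00000000000X000X
XX00XX0000000000XX00XX
X0X0X0X000000000X0X0X0X
XXXXXXXX00000000XXXXXXXX
X0000000X0000000X0000000X
XX000000XX000000XX000000XX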